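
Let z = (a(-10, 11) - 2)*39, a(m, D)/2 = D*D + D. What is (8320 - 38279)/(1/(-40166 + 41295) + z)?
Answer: -33823711/11536123 ≈ -2.9320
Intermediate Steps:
a(m, D) = 2*D + 2*D**2 (a(m, D) = 2*(D*D + D) = 2*(D**2 + D) = 2*(D + D**2) = 2*D + 2*D**2)
z = 10218 (z = (2*11*(1 + 11) - 2)*39 = (2*11*12 - 2)*39 = (264 - 2)*39 = 262*39 = 10218)
(8320 - 38279)/(1/(-40166 + 41295) + z) = (8320 - 38279)/(1/(-40166 + 41295) + 10218) = -29959/(1/1129 + 10218) = -29959/11536123/1129 = -29959*1129/11536123 = -33823711/11536123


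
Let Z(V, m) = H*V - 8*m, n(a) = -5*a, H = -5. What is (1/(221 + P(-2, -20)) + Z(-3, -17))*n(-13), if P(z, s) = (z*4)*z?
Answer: 2326220/237 ≈ 9815.3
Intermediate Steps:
Z(V, m) = -8*m - 5*V (Z(V, m) = -5*V - 8*m = -8*m - 5*V)
P(z, s) = 4*z² (P(z, s) = (4*z)*z = 4*z²)
(1/(221 + P(-2, -20)) + Z(-3, -17))*n(-13) = (1/(221 + 4*(-2)²) + (-8*(-17) - 5*(-3)))*(-5*(-13)) = (1/(221 + 4*4) + (136 + 15))*65 = (1/(221 + 16) + 151)*65 = (1/237 + 151)*65 = (35788/237)*65 = 2326220/237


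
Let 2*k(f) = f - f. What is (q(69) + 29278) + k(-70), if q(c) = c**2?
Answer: 34039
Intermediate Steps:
k(f) = 0 (k(f) = (f - f)/2 = (1/2)*0 = 0)
(q(69) + 29278) + k(-70) = (69**2 + 29278) + 0 = (4761 + 29278) + 0 = 34039 + 0 = 34039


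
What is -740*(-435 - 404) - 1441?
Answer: 619419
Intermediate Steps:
-740*(-435 - 404) - 1441 = -740*(-839) - 1441 = 620860 - 1441 = 619419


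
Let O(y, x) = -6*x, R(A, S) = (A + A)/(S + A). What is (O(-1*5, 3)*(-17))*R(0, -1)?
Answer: 0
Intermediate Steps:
R(A, S) = 2*A/(A + S) (R(A, S) = (2*A)/(A + S) = 2*A/(A + S))
(O(-1*5, 3)*(-17))*R(0, -1) = (-6*3*(-17))*(2*0/(0 - 1)) = (-18*(-17))*(2*0/(-1)) = 306*(2*0*(-1)) = 306*0 = 0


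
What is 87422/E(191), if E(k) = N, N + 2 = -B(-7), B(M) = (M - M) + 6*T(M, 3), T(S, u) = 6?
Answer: -43711/19 ≈ -2300.6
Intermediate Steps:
B(M) = 36 (B(M) = (M - M) + 6*6 = 0 + 36 = 36)
N = -38 (N = -2 - 1*36 = -2 - 36 = -38)
E(k) = -38
87422/E(191) = 87422/(-38) = 87422*(-1/38) = -43711/19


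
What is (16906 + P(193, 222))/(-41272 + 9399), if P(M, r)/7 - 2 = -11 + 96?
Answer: -17515/31873 ≈ -0.54952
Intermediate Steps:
P(M, r) = 609 (P(M, r) = 14 + 7*(-11 + 96) = 14 + 7*85 = 14 + 595 = 609)
(16906 + P(193, 222))/(-41272 + 9399) = (16906 + 609)/(-41272 + 9399) = 17515/(-31873) = 17515*(-1/31873) = -17515/31873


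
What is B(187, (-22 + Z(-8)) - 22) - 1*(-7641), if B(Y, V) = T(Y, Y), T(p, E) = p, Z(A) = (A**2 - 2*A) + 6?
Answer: 7828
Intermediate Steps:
Z(A) = 6 + A**2 - 2*A
B(Y, V) = Y
B(187, (-22 + Z(-8)) - 22) - 1*(-7641) = 187 - 1*(-7641) = 187 + 7641 = 7828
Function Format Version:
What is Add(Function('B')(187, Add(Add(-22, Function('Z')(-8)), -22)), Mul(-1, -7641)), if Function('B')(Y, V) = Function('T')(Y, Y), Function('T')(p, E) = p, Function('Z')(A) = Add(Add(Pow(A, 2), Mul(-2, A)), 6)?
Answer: 7828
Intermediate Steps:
Function('Z')(A) = Add(6, Pow(A, 2), Mul(-2, A))
Function('B')(Y, V) = Y
Add(Function('B')(187, Add(Add(-22, Function('Z')(-8)), -22)), Mul(-1, -7641)) = Add(187, Mul(-1, -7641)) = Add(187, 7641) = 7828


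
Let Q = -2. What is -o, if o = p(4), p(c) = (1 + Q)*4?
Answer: 4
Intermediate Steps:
p(c) = -4 (p(c) = (1 - 2)*4 = -1*4 = -4)
o = -4
-o = -1*(-4) = 4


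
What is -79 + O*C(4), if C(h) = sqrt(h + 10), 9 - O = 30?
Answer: -79 - 21*sqrt(14) ≈ -157.57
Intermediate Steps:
O = -21 (O = 9 - 1*30 = 9 - 30 = -21)
C(h) = sqrt(10 + h)
-79 + O*C(4) = -79 - 21*sqrt(10 + 4) = -79 - 21*sqrt(14)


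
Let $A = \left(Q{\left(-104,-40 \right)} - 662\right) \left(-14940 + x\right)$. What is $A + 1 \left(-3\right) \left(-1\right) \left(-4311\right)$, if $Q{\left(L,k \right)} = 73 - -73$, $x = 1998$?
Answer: $6665139$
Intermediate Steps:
$Q{\left(L,k \right)} = 146$ ($Q{\left(L,k \right)} = 73 + 73 = 146$)
$A = 6678072$ ($A = \left(146 - 662\right) \left(-14940 + 1998\right) = \left(-516\right) \left(-12942\right) = 6678072$)
$A + 1 \left(-3\right) \left(-1\right) \left(-4311\right) = 6678072 + 1 \left(-3\right) \left(-1\right) \left(-4311\right) = 6678072 + \left(-3\right) \left(-1\right) \left(-4311\right) = 6678072 + 3 \left(-4311\right) = 6678072 - 12933 = 6665139$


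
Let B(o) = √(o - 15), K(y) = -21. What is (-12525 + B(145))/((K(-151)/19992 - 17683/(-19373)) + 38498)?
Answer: -76999925800/236679708217 + 18443096*√130/710039124651 ≈ -0.32504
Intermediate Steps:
B(o) = √(-15 + o)
(-12525 + B(145))/((K(-151)/19992 - 17683/(-19373)) + 38498) = (-12525 + √(-15 + 145))/((-21/19992 - 17683/(-19373)) + 38498) = (-12525 + √130)/((-21*1/19992 - 17683*(-1/19373)) + 38498) = (-12525 + √130)/((-1/952 + 17683/19373) + 38498) = (-12525 + √130)/(16814843/18443096 + 38498) = (-12525 + √130)/(710039124651/18443096) = (-12525 + √130)*(18443096/710039124651) = -76999925800/236679708217 + 18443096*√130/710039124651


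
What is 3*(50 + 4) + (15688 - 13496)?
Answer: 2354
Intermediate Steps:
3*(50 + 4) + (15688 - 13496) = 3*54 + 2192 = 162 + 2192 = 2354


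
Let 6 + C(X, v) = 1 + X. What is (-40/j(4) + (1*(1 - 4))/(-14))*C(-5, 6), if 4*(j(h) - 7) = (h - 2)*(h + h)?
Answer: 2635/77 ≈ 34.221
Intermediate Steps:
C(X, v) = -5 + X (C(X, v) = -6 + (1 + X) = -5 + X)
j(h) = 7 + h*(-2 + h)/2 (j(h) = 7 + ((h - 2)*(h + h))/4 = 7 + ((-2 + h)*(2*h))/4 = 7 + (2*h*(-2 + h))/4 = 7 + h*(-2 + h)/2)
(-40/j(4) + (1*(1 - 4))/(-14))*C(-5, 6) = (-40/(7 + (½)*4² - 1*4) + (1*(1 - 4))/(-14))*(-5 - 5) = (-40/(7 + (½)*16 - 4) + (1*(-3))*(-1/14))*(-10) = (-40/(7 + 8 - 4) - 3*(-1/14))*(-10) = (-40/11 + 3/14)*(-10) = -527/154*(-10) = 2635/77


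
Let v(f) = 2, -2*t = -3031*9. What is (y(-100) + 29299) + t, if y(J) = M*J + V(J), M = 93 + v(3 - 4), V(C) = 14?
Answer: 66905/2 ≈ 33453.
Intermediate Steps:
t = 27279/2 (t = -(-3031)*9/2 = -½*(-27279) = 27279/2 ≈ 13640.)
M = 95 (M = 93 + 2 = 95)
y(J) = 14 + 95*J (y(J) = 95*J + 14 = 14 + 95*J)
(y(-100) + 29299) + t = ((14 + 95*(-100)) + 29299) + 27279/2 = ((14 - 9500) + 29299) + 27279/2 = (-9486 + 29299) + 27279/2 = 19813 + 27279/2 = 66905/2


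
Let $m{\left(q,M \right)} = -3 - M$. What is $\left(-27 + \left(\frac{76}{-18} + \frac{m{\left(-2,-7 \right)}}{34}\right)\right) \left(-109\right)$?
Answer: $\frac{518731}{153} \approx 3390.4$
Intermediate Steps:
$\left(-27 + \left(\frac{76}{-18} + \frac{m{\left(-2,-7 \right)}}{34}\right)\right) \left(-109\right) = \left(-27 + \left(\frac{76}{-18} + \frac{-3 - -7}{34}\right)\right) \left(-109\right) = \left(-27 + \left(76 \left(- \frac{1}{18}\right) + \left(-3 + 7\right) \frac{1}{34}\right)\right) \left(-109\right) = \left(-27 + \left(- \frac{38}{9} + 4 \cdot \frac{1}{34}\right)\right) \left(-109\right) = \left(-27 + \left(- \frac{38}{9} + \frac{2}{17}\right)\right) \left(-109\right) = \left(-27 - \frac{628}{153}\right) \left(-109\right) = \left(- \frac{4759}{153}\right) \left(-109\right) = \frac{518731}{153}$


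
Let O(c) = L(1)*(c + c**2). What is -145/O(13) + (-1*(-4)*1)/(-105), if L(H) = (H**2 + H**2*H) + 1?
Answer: -829/2730 ≈ -0.30366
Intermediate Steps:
L(H) = 1 + H**2 + H**3 (L(H) = (H**2 + H**3) + 1 = 1 + H**2 + H**3)
O(c) = 3*c + 3*c**2 (O(c) = (1 + 1**2 + 1**3)*(c + c**2) = (1 + 1 + 1)*(c + c**2) = 3*(c + c**2) = 3*c + 3*c**2)
-145/O(13) + (-1*(-4)*1)/(-105) = -145*1/(39*(1 + 13)) + (-1*(-4)*1)/(-105) = -145/(3*13*14) + (4*1)*(-1/105) = -145/546 + 4*(-1/105) = -145*1/546 - 4/105 = -145/546 - 4/105 = -829/2730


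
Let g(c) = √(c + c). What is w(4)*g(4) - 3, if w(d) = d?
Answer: -3 + 8*√2 ≈ 8.3137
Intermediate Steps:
g(c) = √2*√c (g(c) = √(2*c) = √2*√c)
w(4)*g(4) - 3 = 4*(√2*√4) - 3 = 4*(√2*2) - 3 = 4*(2*√2) - 3 = 8*√2 - 3 = -3 + 8*√2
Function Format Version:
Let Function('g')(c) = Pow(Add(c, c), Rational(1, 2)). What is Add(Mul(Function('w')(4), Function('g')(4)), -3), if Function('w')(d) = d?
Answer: Add(-3, Mul(8, Pow(2, Rational(1, 2)))) ≈ 8.3137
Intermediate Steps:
Function('g')(c) = Mul(Pow(2, Rational(1, 2)), Pow(c, Rational(1, 2))) (Function('g')(c) = Pow(Mul(2, c), Rational(1, 2)) = Mul(Pow(2, Rational(1, 2)), Pow(c, Rational(1, 2))))
Add(Mul(Function('w')(4), Function('g')(4)), -3) = Add(Mul(4, Mul(Pow(2, Rational(1, 2)), Pow(4, Rational(1, 2)))), -3) = Add(Mul(4, Mul(Pow(2, Rational(1, 2)), 2)), -3) = Add(Mul(4, Mul(2, Pow(2, Rational(1, 2)))), -3) = Add(Mul(8, Pow(2, Rational(1, 2))), -3) = Add(-3, Mul(8, Pow(2, Rational(1, 2))))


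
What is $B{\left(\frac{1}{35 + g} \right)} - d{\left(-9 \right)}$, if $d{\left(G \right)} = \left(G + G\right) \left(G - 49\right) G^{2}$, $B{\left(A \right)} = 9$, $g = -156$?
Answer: $-84555$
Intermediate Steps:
$d{\left(G \right)} = 2 G^{3} \left(-49 + G\right)$ ($d{\left(G \right)} = 2 G \left(-49 + G\right) G^{2} = 2 G^{3} \left(-49 + G\right)$)
$B{\left(\frac{1}{35 + g} \right)} - d{\left(-9 \right)} = 9 - 2 \left(-9\right)^{3} \left(-49 - 9\right) = 9 - 2 \left(-729\right) \left(-58\right) = 9 - 84564 = -84555$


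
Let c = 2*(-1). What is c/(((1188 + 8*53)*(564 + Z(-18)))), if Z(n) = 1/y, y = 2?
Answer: -1/454987 ≈ -2.1979e-6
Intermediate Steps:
Z(n) = 1/2
c = -2
c/(((1188 + 8*53)*(564 + Z(-18)))) = -2/((1188 + 8*53)*(564 + 1/2)) = -2/((1188 + 424)*(1129/2)) = -2/(1612*(1129/2)) = -2/909974 = (1/909974)*(-2) = -1/454987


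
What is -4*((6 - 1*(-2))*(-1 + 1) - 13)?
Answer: 52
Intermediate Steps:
-4*((6 - 1*(-2))*(-1 + 1) - 13) = -4*((6 + 2)*0 - 13) = -4*(8*0 - 13) = -4*(0 - 13) = -4*(-13) = 52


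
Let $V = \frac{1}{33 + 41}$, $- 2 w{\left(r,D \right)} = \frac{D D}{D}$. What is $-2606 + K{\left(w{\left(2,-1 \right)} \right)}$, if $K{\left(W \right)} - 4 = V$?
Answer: $- \frac{192547}{74} \approx -2602.0$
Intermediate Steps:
$w{\left(r,D \right)} = - \frac{D}{2}$ ($w{\left(r,D \right)} = - \frac{D D \frac{1}{D}}{2} = - \frac{D^{2} \frac{1}{D}}{2} = - \frac{D}{2}$)
$V = \frac{1}{74} \approx 0.013514$
$K{\left(W \right)} = \frac{297}{74}$ ($K{\left(W \right)} = 4 + \frac{1}{74} = \frac{297}{74}$)
$-2606 + K{\left(w{\left(2,-1 \right)} \right)} = -2606 + \frac{297}{74} = - \frac{192547}{74}$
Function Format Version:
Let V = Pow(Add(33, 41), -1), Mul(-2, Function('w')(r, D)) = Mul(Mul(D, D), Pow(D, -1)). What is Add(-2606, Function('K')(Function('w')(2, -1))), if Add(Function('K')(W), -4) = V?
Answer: Rational(-192547, 74) ≈ -2602.0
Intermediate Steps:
Function('w')(r, D) = Mul(Rational(-1, 2), D) (Function('w')(r, D) = Mul(Rational(-1, 2), Mul(Mul(D, D), Pow(D, -1))) = Mul(Rational(-1, 2), Mul(Pow(D, 2), Pow(D, -1))) = Mul(Rational(-1, 2), D))
V = Rational(1, 74) (V = Pow(74, -1) = Rational(1, 74) ≈ 0.013514)
Function('K')(W) = Rational(297, 74) (Function('K')(W) = Add(4, Rational(1, 74)) = Rational(297, 74))
Add(-2606, Function('K')(Function('w')(2, -1))) = Add(-2606, Rational(297, 74)) = Rational(-192547, 74)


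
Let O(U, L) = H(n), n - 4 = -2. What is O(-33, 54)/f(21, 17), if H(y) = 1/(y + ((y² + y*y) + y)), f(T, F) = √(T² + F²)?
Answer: √730/8760 ≈ 0.0030843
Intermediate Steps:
n = 2 (n = 4 - 2 = 2)
f(T, F) = √(F² + T²)
H(y) = 1/(2*y + 2*y²) (H(y) = 1/(y + ((y² + y²) + y)) = 1/(y + (2*y² + y)) = 1/(y + (y + 2*y²)) = 1/(2*y + 2*y²))
O(U, L) = 1/12 (O(U, L) = (½)/(2*(1 + 2)) = (½)*(½)/3 = (½)*(½)*(⅓) = 1/12)
O(-33, 54)/f(21, 17) = 1/(12*(√(17² + 21²))) = 1/(12*(√(289 + 441))) = 1/(12*(√730)) = (√730/730)/12 = √730/8760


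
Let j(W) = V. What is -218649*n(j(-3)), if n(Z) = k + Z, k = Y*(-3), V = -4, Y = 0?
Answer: 874596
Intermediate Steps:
k = 0 (k = 0*(-3) = 0)
j(W) = -4
n(Z) = Z (n(Z) = 0 + Z = Z)
-218649*n(j(-3)) = -218649*(-4) = 874596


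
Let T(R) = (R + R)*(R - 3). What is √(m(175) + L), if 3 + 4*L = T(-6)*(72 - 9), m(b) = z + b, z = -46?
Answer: 3*√813/2 ≈ 42.770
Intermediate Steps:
T(R) = 2*R*(-3 + R) (T(R) = (2*R)*(-3 + R) = 2*R*(-3 + R))
m(b) = -46 + b
L = 6801/4 (L = -¾ + ((2*(-6)*(-3 - 6))*(72 - 9))/4 = -¾ + ((2*(-6)*(-9))*63)/4 = -¾ + (108*63)/4 = -¾ + (¼)*6804 = -¾ + 1701 = 6801/4 ≈ 1700.3)
√(m(175) + L) = √((-46 + 175) + 6801/4) = √(129 + 6801/4) = √(7317/4) = 3*√813/2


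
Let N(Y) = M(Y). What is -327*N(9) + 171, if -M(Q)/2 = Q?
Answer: 6057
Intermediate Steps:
M(Q) = -2*Q
N(Y) = -2*Y
-327*N(9) + 171 = -(-654)*9 + 171 = -327*(-18) + 171 = 5886 + 171 = 6057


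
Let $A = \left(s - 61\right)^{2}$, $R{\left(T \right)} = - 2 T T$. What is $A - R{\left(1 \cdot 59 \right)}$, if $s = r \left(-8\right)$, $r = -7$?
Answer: $6987$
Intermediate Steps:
$s = 56$ ($s = \left(-7\right) \left(-8\right) = 56$)
$R{\left(T \right)} = - 2 T^{2}$
$A = 25$ ($A = \left(56 - 61\right)^{2} = \left(-5\right)^{2} = 25$)
$A - R{\left(1 \cdot 59 \right)} = 25 - - 2 \left(1 \cdot 59\right)^{2} = 25 - - 2 \cdot 59^{2} = 25 - \left(-2\right) 3481 = 25 - -6962 = 25 + 6962 = 6987$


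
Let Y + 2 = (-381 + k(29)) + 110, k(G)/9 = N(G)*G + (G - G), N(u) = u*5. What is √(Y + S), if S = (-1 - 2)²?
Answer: √37581 ≈ 193.86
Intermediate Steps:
N(u) = 5*u
S = 9 (S = (-3)² = 9)
k(G) = 45*G² (k(G) = 9*((5*G)*G + (G - G)) = 9*(5*G² + 0) = 9*(5*G²) = 45*G²)
Y = 37572 (Y = -2 + ((-381 + 45*29²) + 110) = -2 + ((-381 + 45*841) + 110) = -2 + ((-381 + 37845) + 110) = -2 + (37464 + 110) = -2 + 37574 = 37572)
√(Y + S) = √(37572 + 9) = √37581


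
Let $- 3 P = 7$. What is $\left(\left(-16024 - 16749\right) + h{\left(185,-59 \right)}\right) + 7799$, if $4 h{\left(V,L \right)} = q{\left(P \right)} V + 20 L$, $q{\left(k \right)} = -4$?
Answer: $-25454$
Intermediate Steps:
$P = - \frac{7}{3}$ ($P = \left(- \frac{1}{3}\right) 7 = - \frac{7}{3} \approx -2.3333$)
$h{\left(V,L \right)} = - V + 5 L$ ($h{\left(V,L \right)} = \frac{- 4 V + 20 L}{4} = - V + 5 L$)
$\left(\left(-16024 - 16749\right) + h{\left(185,-59 \right)}\right) + 7799 = \left(\left(-16024 - 16749\right) + \left(\left(-1\right) 185 + 5 \left(-59\right)\right)\right) + 7799 = \left(\left(-16024 - 16749\right) - 480\right) + 7799 = \left(-32773 - 480\right) + 7799 = -33253 + 7799 = -25454$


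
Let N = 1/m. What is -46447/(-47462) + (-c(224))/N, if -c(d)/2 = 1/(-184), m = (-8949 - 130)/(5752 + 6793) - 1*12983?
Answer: 973031941831/6847224085 ≈ 142.11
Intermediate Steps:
m = -162880814/12545 (m = -9079/12545 - 12983 = -162880814/12545 ≈ -12984.)
c(d) = 1/92 (c(d) = -2/(-184) = -2*(-1/184) = 1/92)
N = -12545/162880814 (N = 1/(-162880814/12545) = -12545/162880814 ≈ -7.7019e-5)
-46447/(-47462) + (-c(224))/N = -46447/(-47462) + (-1*1/92)/(-12545/162880814) = -46447*(-1/47462) - 1/92*(-162880814/12545) = 46447/47462 + 81440407/577070 = 973031941831/6847224085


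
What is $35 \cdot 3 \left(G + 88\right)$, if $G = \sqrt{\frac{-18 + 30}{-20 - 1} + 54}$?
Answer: $9240 + 15 \sqrt{2618} \approx 10008.0$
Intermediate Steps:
$G = \frac{\sqrt{2618}}{7}$ ($G = \sqrt{\frac{12}{-21} + 54} = \sqrt{12 \left(- \frac{1}{21}\right) + 54} = \sqrt{- \frac{4}{7} + 54} = \sqrt{\frac{374}{7}} = \frac{\sqrt{2618}}{7} \approx 7.3095$)
$35 \cdot 3 \left(G + 88\right) = 35 \cdot 3 \left(\frac{\sqrt{2618}}{7} + 88\right) = 105 \left(88 + \frac{\sqrt{2618}}{7}\right) = 9240 + 15 \sqrt{2618}$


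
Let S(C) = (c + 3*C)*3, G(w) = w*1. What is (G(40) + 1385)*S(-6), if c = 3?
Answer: -64125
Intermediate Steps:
G(w) = w
S(C) = 9 + 9*C (S(C) = (3 + 3*C)*3 = 9 + 9*C)
(G(40) + 1385)*S(-6) = (40 + 1385)*(9 + 9*(-6)) = 1425*(9 - 54) = 1425*(-45) = -64125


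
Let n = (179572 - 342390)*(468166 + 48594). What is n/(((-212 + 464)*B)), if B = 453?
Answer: -21034457420/28539 ≈ -7.3704e+5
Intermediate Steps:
n = -84137829680 (n = -162818*516760 = -84137829680)
n/(((-212 + 464)*B)) = -84137829680*1/(453*(-212 + 464)) = -84137829680/(252*453) = -84137829680/114156 = -84137829680*1/114156 = -21034457420/28539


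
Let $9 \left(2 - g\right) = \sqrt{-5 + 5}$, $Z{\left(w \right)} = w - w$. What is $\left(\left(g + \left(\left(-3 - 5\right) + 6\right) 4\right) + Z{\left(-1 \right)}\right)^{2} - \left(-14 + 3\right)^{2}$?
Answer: $-85$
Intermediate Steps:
$Z{\left(w \right)} = 0$
$g = 2$ ($g = 2 - \frac{\sqrt{-5 + 5}}{9} = 2 - \frac{\sqrt{0}}{9} = 2 - 0 = 2 + 0 = 2$)
$\left(\left(g + \left(\left(-3 - 5\right) + 6\right) 4\right) + Z{\left(-1 \right)}\right)^{2} - \left(-14 + 3\right)^{2} = \left(\left(2 + \left(\left(-3 - 5\right) + 6\right) 4\right) + 0\right)^{2} - \left(-14 + 3\right)^{2} = \left(\left(2 + \left(-8 + 6\right) 4\right) + 0\right)^{2} - \left(-11\right)^{2} = \left(\left(2 - 8\right) + 0\right)^{2} - 121 = \left(-6 + 0\right)^{2} - 121 = \left(-6\right)^{2} - 121 = 36 - 121 = -85$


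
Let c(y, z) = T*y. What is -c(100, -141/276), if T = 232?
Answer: -23200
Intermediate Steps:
c(y, z) = 232*y
-c(100, -141/276) = -232*100 = -1*23200 = -23200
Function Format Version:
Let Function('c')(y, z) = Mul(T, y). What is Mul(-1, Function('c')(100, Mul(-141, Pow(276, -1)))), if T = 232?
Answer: -23200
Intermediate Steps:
Function('c')(y, z) = Mul(232, y)
Mul(-1, Function('c')(100, Mul(-141, Pow(276, -1)))) = Mul(-1, Mul(232, 100)) = Mul(-1, 23200) = -23200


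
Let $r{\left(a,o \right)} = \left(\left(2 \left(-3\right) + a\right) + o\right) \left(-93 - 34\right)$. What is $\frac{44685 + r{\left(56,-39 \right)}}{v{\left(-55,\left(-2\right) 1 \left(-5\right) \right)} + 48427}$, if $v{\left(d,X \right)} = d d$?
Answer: $\frac{10822}{12863} \approx 0.84133$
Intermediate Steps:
$r{\left(a,o \right)} = 762 - 127 a - 127 o$ ($r{\left(a,o \right)} = \left(\left(-6 + a\right) + o\right) \left(-127\right) = \left(-6 + a + o\right) \left(-127\right) = 762 - 127 a - 127 o$)
$v{\left(d,X \right)} = d^{2}$
$\frac{44685 + r{\left(56,-39 \right)}}{v{\left(-55,\left(-2\right) 1 \left(-5\right) \right)} + 48427} = \frac{44685 - 1397}{\left(-55\right)^{2} + 48427} = \frac{44685 + \left(762 - 7112 + 4953\right)}{3025 + 48427} = \frac{44685 - 1397}{51452} = 43288 \cdot \frac{1}{51452} = \frac{10822}{12863}$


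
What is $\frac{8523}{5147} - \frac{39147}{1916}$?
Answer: $- \frac{185159541}{9861652} \approx -18.776$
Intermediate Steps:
$\frac{8523}{5147} - \frac{39147}{1916} = - \frac{185159541}{9861652}$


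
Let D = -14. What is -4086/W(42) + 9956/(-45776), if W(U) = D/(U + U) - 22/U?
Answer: 1963855547/331876 ≈ 5917.4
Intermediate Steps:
W(U) = -29/U (W(U) = -14/(U + U) - 22/U = -14*1/(2*U) - 22/U = -7/U - 22/U = -29/U)
-4086/W(42) + 9956/(-45776) = -4086/((-29/42)) + 9956/(-45776) = -4086/((-29*1/42)) + 9956*(-1/45776) = -4086/(-29/42) - 2489/11444 = -4086*(-42/29) - 2489/11444 = 171612/29 - 2489/11444 = 1963855547/331876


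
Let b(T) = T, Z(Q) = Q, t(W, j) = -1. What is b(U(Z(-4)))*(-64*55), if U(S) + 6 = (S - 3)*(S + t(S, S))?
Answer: -102080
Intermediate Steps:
U(S) = -6 + (-1 + S)*(-3 + S) (U(S) = -6 + (S - 3)*(S - 1) = -6 + (-3 + S)*(-1 + S) = -6 + (-1 + S)*(-3 + S))
b(U(Z(-4)))*(-64*55) = (-3 + (-4)**2 - 4*(-4))*(-64*55) = (-3 + 16 + 16)*(-3520) = 29*(-3520) = -102080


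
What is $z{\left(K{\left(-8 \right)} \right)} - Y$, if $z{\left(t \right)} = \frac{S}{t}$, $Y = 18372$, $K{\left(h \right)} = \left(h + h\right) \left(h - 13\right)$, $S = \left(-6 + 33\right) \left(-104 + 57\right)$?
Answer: $- \frac{2058087}{112} \approx -18376.0$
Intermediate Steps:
$S = -1269$ ($S = 27 \left(-47\right) = -1269$)
$K{\left(h \right)} = 2 h \left(-13 + h\right)$
$z{\left(t \right)} = - \frac{1269}{t}$
$z{\left(K{\left(-8 \right)} \right)} - Y = - \frac{1269}{2 \left(-8\right) \left(-13 - 8\right)} - 18372 = - \frac{1269}{2 \left(-8\right) \left(-21\right)} - 18372 = - \frac{1269}{336} - 18372 = \left(-1269\right) \frac{1}{336} - 18372 = - \frac{423}{112} - 18372 = - \frac{2058087}{112}$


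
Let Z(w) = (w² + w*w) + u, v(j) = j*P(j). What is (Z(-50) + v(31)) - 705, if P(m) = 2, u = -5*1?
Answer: 4352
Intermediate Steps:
u = -5
v(j) = 2*j (v(j) = j*2 = 2*j)
Z(w) = -5 + 2*w² (Z(w) = (w² + w*w) - 5 = (w² + w²) - 5 = 2*w² - 5 = -5 + 2*w²)
(Z(-50) + v(31)) - 705 = ((-5 + 2*(-50)²) + 2*31) - 705 = ((-5 + 2*2500) + 62) - 705 = ((-5 + 5000) + 62) - 705 = (4995 + 62) - 705 = 5057 - 705 = 4352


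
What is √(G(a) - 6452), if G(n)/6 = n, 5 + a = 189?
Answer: 2*I*√1337 ≈ 73.13*I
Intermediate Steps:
a = 184 (a = -5 + 189 = 184)
G(n) = 6*n
√(G(a) - 6452) = √(6*184 - 6452) = √(1104 - 6452) = √(-5348) = 2*I*√1337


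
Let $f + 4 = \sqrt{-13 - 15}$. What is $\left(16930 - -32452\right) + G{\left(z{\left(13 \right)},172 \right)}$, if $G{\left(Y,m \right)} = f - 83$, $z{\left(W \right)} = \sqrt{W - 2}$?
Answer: $49295 + 2 i \sqrt{7} \approx 49295.0 + 5.2915 i$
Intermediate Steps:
$f = -4 + 2 i \sqrt{7}$ ($f = -4 + \sqrt{-13 - 15} = -4 + \sqrt{-28} = -4 + 2 i \sqrt{7} \approx -4.0 + 5.2915 i$)
$z{\left(W \right)} = \sqrt{-2 + W}$
$G{\left(Y,m \right)} = -87 + 2 i \sqrt{7}$ ($G{\left(Y,m \right)} = \left(-4 + 2 i \sqrt{7}\right) - 83 = -87 + 2 i \sqrt{7}$)
$\left(16930 - -32452\right) + G{\left(z{\left(13 \right)},172 \right)} = \left(16930 - -32452\right) - \left(87 - 2 i \sqrt{7}\right) = \left(16930 + 32452\right) - \left(87 - 2 i \sqrt{7}\right) = 49382 - \left(87 - 2 i \sqrt{7}\right) = 49295 + 2 i \sqrt{7}$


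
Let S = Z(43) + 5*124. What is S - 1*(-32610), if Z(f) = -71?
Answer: 33159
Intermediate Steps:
S = 549 (S = -71 + 5*124 = -71 + 620 = 549)
S - 1*(-32610) = 549 - 1*(-32610) = 549 + 32610 = 33159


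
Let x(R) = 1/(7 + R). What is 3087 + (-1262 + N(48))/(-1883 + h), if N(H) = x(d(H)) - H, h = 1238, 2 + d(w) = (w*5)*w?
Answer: 7654232708/2477875 ≈ 3089.0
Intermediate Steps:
d(w) = -2 + 5*w² (d(w) = -2 + (w*5)*w = -2 + (5*w)*w = -2 + 5*w²)
N(H) = 1/(5 + 5*H²) - H (N(H) = 1/(7 + (-2 + 5*H²)) - H = 1/(5 + 5*H²) - H)
3087 + (-1262 + N(48))/(-1883 + h) = 3087 + (-1262 + (⅕ - 1*48*(1 + 48²))/(1 + 48²))/(-1883 + 1238) = 3087 + (-1262 + (⅕ - 1*48*(1 + 2304))/(1 + 2304))/(-645) = 3087 + (-1262 + (⅕ - 1*48*2305)/2305)*(-1/645) = 3087 + (-1262 + (⅕ - 110640)/2305)*(-1/645) = 3087 + (-1262 + (1/2305)*(-553199/5))*(-1/645) = 3087 + (-1262 - 553199/11525)*(-1/645) = 3087 - 15097749/11525*(-1/645) = 3087 + 5032583/2477875 = 7654232708/2477875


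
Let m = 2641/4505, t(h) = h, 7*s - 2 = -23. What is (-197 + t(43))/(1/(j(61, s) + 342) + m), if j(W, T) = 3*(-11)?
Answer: -107187465/410287 ≈ -261.25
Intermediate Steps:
s = -3 (s = 2/7 + (1/7)*(-23) = 2/7 - 23/7 = -3)
j(W, T) = -33
m = 2641/4505 (m = 2641*(1/4505) = 2641/4505 ≈ 0.58624)
(-197 + t(43))/(1/(j(61, s) + 342) + m) = (-197 + 43)/(1/(-33 + 342) + 2641/4505) = -154/(1/309 + 2641/4505) = -154/820574/1392045 = -154*1392045/820574 = -107187465/410287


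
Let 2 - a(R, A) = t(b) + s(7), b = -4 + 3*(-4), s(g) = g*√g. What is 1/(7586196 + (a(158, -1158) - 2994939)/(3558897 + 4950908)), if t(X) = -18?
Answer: 549367869915984022105/4167612143942035702956372978 + 59568635*√7/4167612143942035702956372978 ≈ 1.3182e-7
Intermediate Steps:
s(g) = g^(3/2)
b = -16 (b = -4 - 12 = -16)
a(R, A) = 20 - 7*√7 (a(R, A) = 2 - (-18 + 7^(3/2)) = 2 - (-18 + 7*√7) = 2 + (18 - 7*√7) = 20 - 7*√7)
1/(7586196 + (a(158, -1158) - 2994939)/(3558897 + 4950908)) = 1/(7586196 + ((20 - 7*√7) - 2994939)/(3558897 + 4950908)) = 1/(7586196 + (-2994919 - 7*√7)/8509805) = 1/(7586196 + (-2994919 - 7*√7)*(1/8509805)) = 1/(7586196 + (-2994919/8509805 - 7*√7/8509805)) = 1/(64557045656861/8509805 - 7*√7/8509805)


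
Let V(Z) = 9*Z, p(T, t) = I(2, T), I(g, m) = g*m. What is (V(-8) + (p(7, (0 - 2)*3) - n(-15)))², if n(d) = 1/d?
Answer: 755161/225 ≈ 3356.3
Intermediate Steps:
p(T, t) = 2*T
(V(-8) + (p(7, (0 - 2)*3) - n(-15)))² = (9*(-8) + (2*7 - 1/(-15)))² = (-72 + (14 - 1*(-1/15)))² = (-72 + (14 + 1/15))² = (-72 + 211/15)² = (-869/15)² = 755161/225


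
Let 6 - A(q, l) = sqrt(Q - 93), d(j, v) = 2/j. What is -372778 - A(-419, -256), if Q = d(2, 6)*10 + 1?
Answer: -372784 + I*sqrt(82) ≈ -3.7278e+5 + 9.0554*I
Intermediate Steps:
Q = 11 (Q = (2/2)*10 + 1 = (2*(1/2))*10 + 1 = 1*10 + 1 = 10 + 1 = 11)
A(q, l) = 6 - I*sqrt(82) (A(q, l) = 6 - sqrt(11 - 93) = 6 - sqrt(-82) = 6 - I*sqrt(82))
-372778 - A(-419, -256) = -372778 - (6 - I*sqrt(82)) = -372778 + (-6 + I*sqrt(82)) = -372784 + I*sqrt(82)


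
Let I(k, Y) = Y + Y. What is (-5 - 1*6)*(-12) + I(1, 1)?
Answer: 134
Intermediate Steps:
I(k, Y) = 2*Y
(-5 - 1*6)*(-12) + I(1, 1) = (-5 - 1*6)*(-12) + 2*1 = (-5 - 6)*(-12) + 2 = -11*(-12) + 2 = 132 + 2 = 134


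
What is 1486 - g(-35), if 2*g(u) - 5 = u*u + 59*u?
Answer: 3807/2 ≈ 1903.5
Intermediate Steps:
g(u) = 5/2 + u**2/2 + 59*u/2 (g(u) = 5/2 + (u*u + 59*u)/2 = 5/2 + (u**2 + 59*u)/2 = 5/2 + (u**2/2 + 59*u/2) = 5/2 + u**2/2 + 59*u/2)
1486 - g(-35) = 1486 - (5/2 + (1/2)*(-35)**2 + (59/2)*(-35)) = 1486 - (5/2 + (1/2)*1225 - 2065/2) = 1486 - (5/2 + 1225/2 - 2065/2) = 1486 - 1*(-835/2) = 1486 + 835/2 = 3807/2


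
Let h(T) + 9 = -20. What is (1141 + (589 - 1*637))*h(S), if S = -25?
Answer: -31697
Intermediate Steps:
h(T) = -29 (h(T) = -9 - 20 = -29)
(1141 + (589 - 1*637))*h(S) = (1141 + (589 - 1*637))*(-29) = (1141 + (589 - 637))*(-29) = (1141 - 48)*(-29) = 1093*(-29) = -31697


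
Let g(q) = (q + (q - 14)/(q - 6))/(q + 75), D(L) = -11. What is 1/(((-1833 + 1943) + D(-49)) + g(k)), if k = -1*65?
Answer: 355/32877 ≈ 0.010798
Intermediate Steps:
k = -65
g(q) = (q + (-14 + q)/(-6 + q))/(75 + q)
1/(((-1833 + 1943) + D(-49)) + g(k)) = 1/(((-1833 + 1943) - 11) + (-14 + (-65)**2 - 5*(-65))/(-450 + (-65)**2 + 69*(-65))) = 1/((110 - 11) + (-14 + 4225 + 325)/(-450 + 4225 - 4485)) = 1/(99 + 4536/(-710)) = 1/(99 - 1/710*4536) = 1/(99 - 2268/355) = 1/(32877/355) = 355/32877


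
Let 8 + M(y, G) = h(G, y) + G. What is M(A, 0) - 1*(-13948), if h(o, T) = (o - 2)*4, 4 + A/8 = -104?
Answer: 13932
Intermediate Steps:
A = -864 (A = -32 + 8*(-104) = -32 - 832 = -864)
h(o, T) = -8 + 4*o (h(o, T) = (-2 + o)*4 = -8 + 4*o)
M(y, G) = -16 + 5*G (M(y, G) = -8 + ((-8 + 4*G) + G) = -8 + (-8 + 5*G) = -16 + 5*G)
M(A, 0) - 1*(-13948) = (-16 + 5*0) - 1*(-13948) = (-16 + 0) + 13948 = -16 + 13948 = 13932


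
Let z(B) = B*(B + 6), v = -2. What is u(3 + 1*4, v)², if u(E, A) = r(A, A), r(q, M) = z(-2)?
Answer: 64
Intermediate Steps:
z(B) = B*(6 + B)
r(q, M) = -8 (r(q, M) = -2*(6 - 2) = -2*4 = -8)
u(E, A) = -8
u(3 + 1*4, v)² = (-8)² = 64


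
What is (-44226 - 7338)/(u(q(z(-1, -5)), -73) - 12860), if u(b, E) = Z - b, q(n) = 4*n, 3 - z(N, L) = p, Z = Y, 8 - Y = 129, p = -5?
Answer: 51564/13013 ≈ 3.9625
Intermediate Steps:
Y = -121 (Y = 8 - 1*129 = 8 - 129 = -121)
Z = -121
z(N, L) = 8 (z(N, L) = 3 - 1*(-5) = 3 + 5 = 8)
u(b, E) = -121 - b
(-44226 - 7338)/(u(q(z(-1, -5)), -73) - 12860) = (-44226 - 7338)/((-121 - 4*8) - 12860) = -51564/((-121 - 1*32) - 12860) = -51564/((-121 - 32) - 12860) = -51564/(-153 - 12860) = -51564/(-13013) = -51564*(-1/13013) = 51564/13013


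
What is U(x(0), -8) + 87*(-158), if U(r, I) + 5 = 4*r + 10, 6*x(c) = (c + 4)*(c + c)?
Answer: -13741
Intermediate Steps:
x(c) = c*(4 + c)/3 (x(c) = ((c + 4)*(c + c))/6 = ((4 + c)*(2*c))/6 = (2*c*(4 + c))/6 = c*(4 + c)/3)
U(r, I) = 5 + 4*r (U(r, I) = -5 + (4*r + 10) = -5 + (10 + 4*r) = 5 + 4*r)
U(x(0), -8) + 87*(-158) = (5 + 4*((⅓)*0*(4 + 0))) + 87*(-158) = (5 + 4*((⅓)*0*4)) - 13746 = (5 + 4*0) - 13746 = (5 + 0) - 13746 = 5 - 13746 = -13741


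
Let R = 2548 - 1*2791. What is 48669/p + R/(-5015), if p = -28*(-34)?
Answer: 14370963/280840 ≈ 51.171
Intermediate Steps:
R = -243 (R = 2548 - 2791 = -243)
p = 952
48669/p + R/(-5015) = 48669/952 - 243/(-5015) = 48669*(1/952) - 243*(-1/5015) = 48669/952 + 243/5015 = 14370963/280840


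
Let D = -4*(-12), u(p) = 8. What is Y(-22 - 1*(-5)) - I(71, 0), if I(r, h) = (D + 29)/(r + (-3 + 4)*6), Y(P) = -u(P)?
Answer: -9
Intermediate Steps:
D = 48
Y(P) = -8 (Y(P) = -1*8 = -8)
I(r, h) = 77/(6 + r) (I(r, h) = (48 + 29)/(r + (-3 + 4)*6) = 77/(r + 1*6) = 77/(r + 6) = 77/(6 + r))
Y(-22 - 1*(-5)) - I(71, 0) = -8 - 77/(6 + 71) = -8 - 77/77 = -8 - 1*1 = -8 - 1 = -9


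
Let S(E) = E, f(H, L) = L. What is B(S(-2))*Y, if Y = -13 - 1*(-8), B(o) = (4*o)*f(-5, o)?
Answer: -80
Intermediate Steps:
B(o) = 4*o² (B(o) = (4*o)*o = 4*o²)
Y = -5 (Y = -13 + 8 = -5)
B(S(-2))*Y = (4*(-2)²)*(-5) = (4*4)*(-5) = 16*(-5) = -80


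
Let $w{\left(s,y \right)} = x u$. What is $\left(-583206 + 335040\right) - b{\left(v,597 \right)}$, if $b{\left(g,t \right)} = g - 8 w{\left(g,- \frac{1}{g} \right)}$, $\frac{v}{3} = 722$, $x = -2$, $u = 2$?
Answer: $-250364$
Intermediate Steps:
$w{\left(s,y \right)} = -4$ ($w{\left(s,y \right)} = \left(-2\right) 2 = -4$)
$v = 2166$ ($v = 3 \cdot 722 = 2166$)
$b{\left(g,t \right)} = 32 + g$ ($b{\left(g,t \right)} = g - -32 = g + 32 = 32 + g$)
$\left(-583206 + 335040\right) - b{\left(v,597 \right)} = \left(-583206 + 335040\right) - \left(32 + 2166\right) = -248166 - 2198 = -250364$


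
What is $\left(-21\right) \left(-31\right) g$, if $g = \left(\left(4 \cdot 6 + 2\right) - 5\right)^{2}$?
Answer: $287091$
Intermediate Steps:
$g = 441$ ($g = \left(\left(24 + 2\right) - 5\right)^{2} = \left(26 - 5\right)^{2} = 21^{2} = 441$)
$\left(-21\right) \left(-31\right) g = \left(-21\right) \left(-31\right) 441 = 651 \cdot 441 = 287091$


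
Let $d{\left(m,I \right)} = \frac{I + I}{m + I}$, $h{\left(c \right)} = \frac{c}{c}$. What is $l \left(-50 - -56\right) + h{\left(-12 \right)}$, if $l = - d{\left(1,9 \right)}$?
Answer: $- \frac{49}{5} \approx -9.8$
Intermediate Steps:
$h{\left(c \right)} = 1$
$d{\left(m,I \right)} = \frac{2 I}{I + m}$
$l = - \frac{9}{5}$ ($l = - \frac{2 \cdot 9}{9 + 1} = - \frac{2 \cdot 9}{10} = \left(-1\right) \frac{9}{5} = - \frac{9}{5} \approx -1.8$)
$l \left(-50 - -56\right) + h{\left(-12 \right)} = - \frac{9 \left(-50 - -56\right)}{5} + 1 = - \frac{9 \left(-50 + 56\right)}{5} + 1 = \left(- \frac{9}{5}\right) 6 + 1 = - \frac{54}{5} + 1 = - \frac{49}{5}$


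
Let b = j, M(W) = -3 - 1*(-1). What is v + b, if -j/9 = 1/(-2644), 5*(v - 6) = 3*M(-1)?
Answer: 63501/13220 ≈ 4.8034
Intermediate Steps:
M(W) = -2 (M(W) = -3 + 1 = -2)
v = 24/5 (v = 6 + (3*(-2))/5 = 6 + (1/5)*(-6) = 6 - 6/5 = 24/5 ≈ 4.8000)
j = 9/2644 (j = -9/(-2644) = -9*(-1/2644) = 9/2644 ≈ 0.0034039)
b = 9/2644 ≈ 0.0034039
v + b = 24/5 + 9/2644 = 63501/13220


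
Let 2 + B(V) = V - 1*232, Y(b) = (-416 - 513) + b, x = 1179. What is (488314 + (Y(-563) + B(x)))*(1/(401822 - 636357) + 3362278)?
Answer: 54948476524267449/33505 ≈ 1.6400e+12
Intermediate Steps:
Y(b) = -929 + b
B(V) = -234 + V (B(V) = -2 + (V - 1*232) = -2 + (V - 232) = -2 + (-232 + V) = -234 + V)
(488314 + (Y(-563) + B(x)))*(1/(401822 - 636357) + 3362278) = (488314 + ((-929 - 563) + (-234 + 1179)))*(1/(401822 - 636357) + 3362278) = (488314 + (-1492 + 945))*(1/(-234535) + 3362278) = (488314 - 547)*(-1/234535 + 3362278) = 487767*(788571870729/234535) = 54948476524267449/33505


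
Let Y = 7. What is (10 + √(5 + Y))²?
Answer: 112 + 40*√3 ≈ 181.28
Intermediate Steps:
(10 + √(5 + Y))² = (10 + √(5 + 7))² = (10 + √12)² = (10 + 2*√3)²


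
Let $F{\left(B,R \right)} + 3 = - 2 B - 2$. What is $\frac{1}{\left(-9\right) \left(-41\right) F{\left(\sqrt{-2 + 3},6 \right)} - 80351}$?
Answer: $- \frac{1}{82934} \approx -1.2058 \cdot 10^{-5}$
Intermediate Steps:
$F{\left(B,R \right)} = -5 - 2 B$ ($F{\left(B,R \right)} = -3 - \left(2 + 2 B\right) = -5 - 2 B$)
$\frac{1}{\left(-9\right) \left(-41\right) F{\left(\sqrt{-2 + 3},6 \right)} - 80351} = \frac{1}{\left(-9\right) \left(-41\right) \left(-5 - 2 \sqrt{-2 + 3}\right) - 80351} = \frac{1}{369 \left(-5 - 2 \sqrt{1}\right) - 80351} = \frac{1}{369 \left(-5 - 2\right) - 80351} = \frac{1}{369 \left(-7\right) - 80351} = \frac{1}{-2583 - 80351} = \frac{1}{-82934} = - \frac{1}{82934}$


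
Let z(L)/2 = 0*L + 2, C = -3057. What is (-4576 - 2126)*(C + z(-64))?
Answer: 20461206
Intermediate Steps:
z(L) = 4 (z(L) = 2*(0*L + 2) = 2*(0 + 2) = 2*2 = 4)
(-4576 - 2126)*(C + z(-64)) = (-4576 - 2126)*(-3057 + 4) = -6702*(-3053) = 20461206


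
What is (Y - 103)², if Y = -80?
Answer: 33489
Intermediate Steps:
(Y - 103)² = (-80 - 103)² = (-183)² = 33489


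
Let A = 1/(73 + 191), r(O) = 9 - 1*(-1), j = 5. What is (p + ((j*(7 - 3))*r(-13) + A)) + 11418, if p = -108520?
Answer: -25582127/264 ≈ -96902.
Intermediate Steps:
r(O) = 10 (r(O) = 9 + 1 = 10)
A = 1/264 ≈ 0.0037879
(p + ((j*(7 - 3))*r(-13) + A)) + 11418 = (-108520 + ((5*(7 - 3))*10 + 1/264)) + 11418 = (-108520 + ((5*4)*10 + 1/264)) + 11418 = (-108520 + (20*10 + 1/264)) + 11418 = (-108520 + (200 + 1/264)) + 11418 = (-108520 + 52801/264) + 11418 = -28596479/264 + 11418 = -25582127/264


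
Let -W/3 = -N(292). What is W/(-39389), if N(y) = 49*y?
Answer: -6132/5627 ≈ -1.0897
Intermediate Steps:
W = 42924 (W = -(-3)*49*292 = -(-3)*14308 = -3*(-14308) = 42924)
W/(-39389) = 42924/(-39389) = 42924*(-1/39389) = -6132/5627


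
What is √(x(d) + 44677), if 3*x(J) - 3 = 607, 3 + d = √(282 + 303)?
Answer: √403923/3 ≈ 211.85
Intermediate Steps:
d = -3 + 3*√65 (d = -3 + √(282 + 303) = -3 + √585 = -3 + 3*√65 ≈ 21.187)
x(J) = 610/3 (x(J) = 1 + (⅓)*607 = 1 + 607/3 = 610/3)
√(x(d) + 44677) = √(610/3 + 44677) = √(134641/3) = √403923/3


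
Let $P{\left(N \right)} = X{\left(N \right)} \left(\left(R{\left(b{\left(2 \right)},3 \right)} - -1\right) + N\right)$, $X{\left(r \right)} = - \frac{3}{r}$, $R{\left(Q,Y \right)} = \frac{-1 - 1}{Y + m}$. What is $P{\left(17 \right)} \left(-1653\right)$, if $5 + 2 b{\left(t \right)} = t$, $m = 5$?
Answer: $\frac{352089}{68} \approx 5177.8$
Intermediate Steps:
$b{\left(t \right)} = - \frac{5}{2} + \frac{t}{2}$
$R{\left(Q,Y \right)} = - \frac{2}{5 + Y}$ ($R{\left(Q,Y \right)} = \frac{-1 - 1}{Y + 5} = - \frac{2}{5 + Y}$)
$P{\left(N \right)} = - \frac{3 \left(\frac{3}{4} + N\right)}{N}$ ($P{\left(N \right)} = - \frac{3}{N} \left(\left(- \frac{2}{5 + 3} - -1\right) + N\right) = - \frac{3}{N} \left(\left(- \frac{2}{8} + 1\right) + N\right) = - \frac{3}{N} \left(\left(\left(-2\right) \frac{1}{8} + 1\right) + N\right) = - \frac{3}{N} \left(\left(- \frac{1}{4} + 1\right) + N\right) = - \frac{3}{N} \left(\frac{3}{4} + N\right) = - \frac{3 \left(\frac{3}{4} + N\right)}{N}$)
$P{\left(17 \right)} \left(-1653\right) = \left(-3 - \frac{9}{4 \cdot 17}\right) \left(-1653\right) = \left(-3 - \frac{9}{68}\right) \left(-1653\right) = \left(- \frac{213}{68}\right) \left(-1653\right) = \frac{352089}{68}$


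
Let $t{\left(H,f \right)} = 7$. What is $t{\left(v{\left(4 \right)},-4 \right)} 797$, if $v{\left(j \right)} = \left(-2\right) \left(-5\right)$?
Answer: $5579$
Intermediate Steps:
$v{\left(j \right)} = 10$
$t{\left(v{\left(4 \right)},-4 \right)} 797 = 7 \cdot 797 = 5579$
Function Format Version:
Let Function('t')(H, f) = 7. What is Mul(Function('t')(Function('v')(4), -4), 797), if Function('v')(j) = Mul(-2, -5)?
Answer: 5579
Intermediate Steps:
Function('v')(j) = 10
Mul(Function('t')(Function('v')(4), -4), 797) = Mul(7, 797) = 5579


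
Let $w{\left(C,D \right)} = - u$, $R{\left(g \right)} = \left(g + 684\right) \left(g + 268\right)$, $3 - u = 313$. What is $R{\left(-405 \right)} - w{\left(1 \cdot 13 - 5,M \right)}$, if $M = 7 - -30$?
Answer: $-38533$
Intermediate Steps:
$M = 37$ ($M = 7 + 30 = 37$)
$u = -310$ ($u = 3 - 313 = -310$)
$R{\left(g \right)} = \left(268 + g\right) \left(684 + g\right)$ ($R{\left(g \right)} = \left(684 + g\right) \left(268 + g\right) = \left(268 + g\right) \left(684 + g\right)$)
$w{\left(C,D \right)} = 310$ ($w{\left(C,D \right)} = \left(-1\right) \left(-310\right) = 310$)
$R{\left(-405 \right)} - w{\left(1 \cdot 13 - 5,M \right)} = \left(183312 + \left(-405\right)^{2} + 952 \left(-405\right)\right) - 310 = \left(183312 + 164025 - 385560\right) - 310 = -38223 - 310 = -38533$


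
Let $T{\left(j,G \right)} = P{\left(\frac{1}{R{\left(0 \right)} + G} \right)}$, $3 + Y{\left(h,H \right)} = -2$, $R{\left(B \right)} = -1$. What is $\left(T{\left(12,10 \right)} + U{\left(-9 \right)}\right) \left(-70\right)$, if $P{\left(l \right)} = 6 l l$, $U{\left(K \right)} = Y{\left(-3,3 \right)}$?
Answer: $\frac{9310}{27} \approx 344.81$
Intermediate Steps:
$Y{\left(h,H \right)} = -5$ ($Y{\left(h,H \right)} = -3 - 2 = -5$)
$U{\left(K \right)} = -5$
$P{\left(l \right)} = 6 l^{2}$
$T{\left(j,G \right)} = \frac{6}{\left(-1 + G\right)^{2}}$ ($T{\left(j,G \right)} = 6 \left(\frac{1}{-1 + G}\right)^{2} = \frac{6}{\left(-1 + G\right)^{2}}$)
$\left(T{\left(12,10 \right)} + U{\left(-9 \right)}\right) \left(-70\right) = \left(\frac{6}{\left(-1 + 10\right)^{2}} - 5\right) \left(-70\right) = \left(\frac{6}{81} - 5\right) \left(-70\right) = \left(6 \cdot \frac{1}{81} - 5\right) \left(-70\right) = \left(\frac{2}{27} - 5\right) \left(-70\right) = \left(- \frac{133}{27}\right) \left(-70\right) = \frac{9310}{27}$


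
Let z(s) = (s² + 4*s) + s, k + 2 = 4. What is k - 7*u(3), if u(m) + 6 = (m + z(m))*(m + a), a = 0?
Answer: -523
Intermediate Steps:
k = 2 (k = -2 + 4 = 2)
z(s) = s² + 5*s
u(m) = -6 + m*(m + m*(5 + m)) (u(m) = -6 + (m + m*(5 + m))*(m + 0) = -6 + (m + m*(5 + m))*m = -6 + m*(m + m*(5 + m)))
k - 7*u(3) = 2 - 7*(-6 + 3³ + 6*3²) = 2 - 7*(-6 + 27 + 6*9) = 2 - 7*(-6 + 27 + 54) = 2 - 7*75 = 2 - 525 = -523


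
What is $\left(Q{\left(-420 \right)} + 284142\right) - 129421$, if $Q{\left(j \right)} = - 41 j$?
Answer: $171941$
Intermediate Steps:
$\left(Q{\left(-420 \right)} + 284142\right) - 129421 = \left(\left(-41\right) \left(-420\right) + 284142\right) - 129421 = \left(17220 + 284142\right) - 129421 = 301362 - 129421 = 171941$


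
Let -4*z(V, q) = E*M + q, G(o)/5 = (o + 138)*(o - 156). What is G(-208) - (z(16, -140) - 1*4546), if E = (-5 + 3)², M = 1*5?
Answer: 131916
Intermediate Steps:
M = 5
E = 4 (E = (-2)² = 4)
G(o) = 5*(-156 + o)*(138 + o) (G(o) = 5*((o + 138)*(o - 156)) = 5*((138 + o)*(-156 + o)) = 5*((-156 + o)*(138 + o)) = 5*(-156 + o)*(138 + o))
z(V, q) = -5 - q/4 (z(V, q) = -(4*5 + q)/4 = -(20 + q)/4 = -5 - q/4)
G(-208) - (z(16, -140) - 1*4546) = (-107640 - 90*(-208) + 5*(-208)²) - ((-5 - ¼*(-140)) - 1*4546) = (-107640 + 18720 + 5*43264) - ((-5 + 35) - 4546) = (-107640 + 18720 + 216320) - (30 - 4546) = 127400 - 1*(-4516) = 127400 + 4516 = 131916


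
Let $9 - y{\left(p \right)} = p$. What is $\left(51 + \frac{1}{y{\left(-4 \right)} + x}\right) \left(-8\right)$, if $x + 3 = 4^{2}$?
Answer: $- \frac{5308}{13} \approx -408.31$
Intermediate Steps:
$y{\left(p \right)} = 9 - p$
$x = 13$ ($x = -3 + 4^{2} = -3 + 16 = 13$)
$\left(51 + \frac{1}{y{\left(-4 \right)} + x}\right) \left(-8\right) = \left(51 + \frac{1}{\left(9 - -4\right) + 13}\right) \left(-8\right) = \left(51 + \frac{1}{\left(9 + 4\right) + 13}\right) \left(-8\right) = \left(51 + \frac{1}{13 + 13}\right) \left(-8\right) = \left(51 + \frac{1}{26}\right) \left(-8\right) = \frac{1327}{26} \left(-8\right) = - \frac{5308}{13}$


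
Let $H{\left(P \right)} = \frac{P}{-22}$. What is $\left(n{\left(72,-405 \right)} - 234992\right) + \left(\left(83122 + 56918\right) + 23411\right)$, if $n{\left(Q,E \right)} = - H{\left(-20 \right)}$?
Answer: $- \frac{786961}{11} \approx -71542.0$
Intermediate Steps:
$H{\left(P \right)} = - \frac{P}{22}$ ($H{\left(P \right)} = P \left(- \frac{1}{22}\right) = - \frac{P}{22}$)
$n{\left(Q,E \right)} = - \frac{10}{11}$ ($n{\left(Q,E \right)} = - \frac{\left(-1\right) \left(-20\right)}{22} = \left(-1\right) \frac{10}{11} = - \frac{10}{11}$)
$\left(n{\left(72,-405 \right)} - 234992\right) + \left(\left(83122 + 56918\right) + 23411\right) = \left(- \frac{10}{11} - 234992\right) + \left(\left(83122 + 56918\right) + 23411\right) = - \frac{2584922}{11} + \left(140040 + 23411\right) = - \frac{2584922}{11} + 163451 = - \frac{786961}{11}$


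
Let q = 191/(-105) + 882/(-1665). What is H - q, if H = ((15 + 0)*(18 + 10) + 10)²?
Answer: 143669125/777 ≈ 1.8490e+5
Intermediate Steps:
H = 184900 (H = (15*28 + 10)² = (420 + 10)² = 430² = 184900)
q = -1825/777 (q = 191*(-1/105) + 882*(-1/1665) = -191/105 - 98/185 = -1825/777 ≈ -2.3488)
H - q = 184900 - 1*(-1825/777) = 184900 + 1825/777 = 143669125/777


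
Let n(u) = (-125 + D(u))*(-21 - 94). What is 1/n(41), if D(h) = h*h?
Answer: -1/178940 ≈ -5.5885e-6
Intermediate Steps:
D(h) = h**2
n(u) = 14375 - 115*u**2 (n(u) = (-125 + u**2)*(-21 - 94) = (-125 + u**2)*(-115) = 14375 - 115*u**2)
1/n(41) = 1/(14375 - 115*41**2) = 1/(14375 - 115*1681) = 1/(14375 - 193315) = 1/(-178940) = -1/178940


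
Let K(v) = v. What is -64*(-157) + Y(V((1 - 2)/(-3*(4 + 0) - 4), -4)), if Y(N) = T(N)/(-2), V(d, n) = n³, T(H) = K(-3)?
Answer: 20099/2 ≈ 10050.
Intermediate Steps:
T(H) = -3
Y(N) = 3/2 (Y(N) = -3/(-2) = -3*(-½) = 3/2)
-64*(-157) + Y(V((1 - 2)/(-3*(4 + 0) - 4), -4)) = -64*(-157) + 3/2 = 10048 + 3/2 = 20099/2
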